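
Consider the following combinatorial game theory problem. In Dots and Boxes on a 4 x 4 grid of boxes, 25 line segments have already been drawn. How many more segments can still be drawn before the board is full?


Grid: 4 x 4 boxes, i.e. 5 rows and 5 columns of dots.
Horizontal edges: (rows + 1) * cols = 5 * 4 = 20
Vertical edges: rows * (cols + 1) = 4 * 5 = 20
Total edges: 20 + 20 = 40
Edges drawn: 25
Remaining: 40 - 25 = 15

15


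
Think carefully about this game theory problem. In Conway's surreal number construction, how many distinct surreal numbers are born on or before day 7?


Day 0: {|} = 0 is born. Count = 1.
Day n: the number of surreal numbers born by day n is 2^(n+1) - 1.
By day 0: 2^1 - 1 = 1
By day 1: 2^2 - 1 = 3
By day 2: 2^3 - 1 = 7
By day 3: 2^4 - 1 = 15
By day 4: 2^5 - 1 = 31
By day 5: 2^6 - 1 = 63
By day 6: 2^7 - 1 = 127
By day 7: 2^8 - 1 = 255
By day 7: 255 surreal numbers.

255


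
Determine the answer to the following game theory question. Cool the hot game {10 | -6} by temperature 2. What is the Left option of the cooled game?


Original game: {10 | -6} (a switch {a | b} with a > b).
Cooling by t (for t below the temperature (a - b)/2 = 8) taxes each move by t: {a | b} cooled by t is {a - t | b + t}.
Cooling amount: t = 2
Cooled Left option: 10 - 2 = 8
Cooled Right option: -6 + 2 = -4
Cooled game: {8 | -4}
Left option = 8

8


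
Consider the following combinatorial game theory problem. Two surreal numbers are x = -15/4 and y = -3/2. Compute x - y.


x = -15/4, y = -3/2
Converting to common denominator: 4
x = -15/4, y = -6/4
x - y = -15/4 - -3/2 = -9/4

-9/4


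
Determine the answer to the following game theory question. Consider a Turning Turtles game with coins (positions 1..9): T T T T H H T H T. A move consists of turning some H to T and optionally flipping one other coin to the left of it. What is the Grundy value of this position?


Coins: T T T T H H T H T
Key fact: a single head at position k behaves exactly like a Nim heap of size k (turning it to T and optionally flipping a coin at j < k corresponds to moving the heap from k to j, or to 0), and heads combine as a disjunctive sum (two heads at the same place would cancel, matching j XOR j = 0). So the Nim-value is the XOR of the 1-indexed positions of the heads.
Face-up positions (1-indexed): [5, 6, 8]
XOR 0 with 5: 0 XOR 5 = 5
XOR 5 with 6: 5 XOR 6 = 3
XOR 3 with 8: 3 XOR 8 = 11
Nim-value = 11

11


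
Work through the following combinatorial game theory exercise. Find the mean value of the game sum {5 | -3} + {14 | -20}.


G1 = {5 | -3}, G2 = {14 | -20}
Each is a switch {a | b} with numbers a > b; its mean value is (a + b)/2, and mean value is additive over game sums: m(G1 + G2) = m(G1) + m(G2).
Mean of G1 = (5 + (-3))/2 = 2/2 = 1
Mean of G2 = (14 + (-20))/2 = -6/2 = -3
Mean of G1 + G2 = 1 + -3 = -2

-2


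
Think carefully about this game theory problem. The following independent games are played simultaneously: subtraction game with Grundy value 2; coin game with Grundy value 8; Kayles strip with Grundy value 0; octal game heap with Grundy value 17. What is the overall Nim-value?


By the Sprague-Grundy theorem, the Grundy value of a sum of games is the XOR of individual Grundy values.
subtraction game: Grundy value = 2. Running XOR: 0 XOR 2 = 2
coin game: Grundy value = 8. Running XOR: 2 XOR 8 = 10
Kayles strip: Grundy value = 0. Running XOR: 10 XOR 0 = 10
octal game heap: Grundy value = 17. Running XOR: 10 XOR 17 = 27
The combined Grundy value is 27.

27


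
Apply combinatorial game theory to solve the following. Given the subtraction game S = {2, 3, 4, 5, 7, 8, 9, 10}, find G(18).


The subtraction set is S = {2, 3, 4, 5, 7, 8, 9, 10}.
G(k) = mex{ G(k - s) : s in S, s <= k }. We compute iteratively: G(0) = 0.
G(1) = mex({}) = 0
G(2) = mex({0}) = 1
G(3) = mex({0}) = 1
G(4) = mex({0, 1}) = 2
G(5) = mex({0, 1}) = 2
G(6) = mex({0, 1, 2}) = 3
G(7) = mex({0, 1, 2}) = 3
G(8) = mex({0, 1, 2, 3}) = 4
G(9) = mex({0, 1, 2, 3}) = 4
G(10) = mex({0, 1, 2, 3, 4}) = 5
G(11) = mex({0, 1, 2, 3, 4}) = 5
G(12) = mex({1, 2, 3, 4, 5}) = 0
G(13) = mex({1, 2, 3, 4, 5}) = 0
G(14) = mex({0, 2, 3, 4, 5}) = 1
G(15) = mex({0, 2, 3, 4, 5}) = 1
G(16) = mex({0, 1, 3, 4, 5}) = 2
G(17) = mex({0, 1, 3, 4, 5}) = 2
G(18) = mex({0, 1, 2, 4, 5}) = 3
Therefore G(18) = 3.

3


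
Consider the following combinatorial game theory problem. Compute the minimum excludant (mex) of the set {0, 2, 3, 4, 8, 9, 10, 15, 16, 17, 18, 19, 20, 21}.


Set = {0, 2, 3, 4, 8, 9, 10, 15, 16, 17, 18, 19, 20, 21}
0 is in the set.
1 is NOT in the set. This is the mex.
mex = 1

1


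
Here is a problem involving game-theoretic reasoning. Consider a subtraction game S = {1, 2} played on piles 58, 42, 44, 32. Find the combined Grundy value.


Subtraction set: {1, 2}
For this subtraction set, G(n) = n mod 3 (period = max + 1 = 3).
Pile 1 (size 58): G(58) = 58 mod 3 = 1
Pile 2 (size 42): G(42) = 42 mod 3 = 0
Pile 3 (size 44): G(44) = 44 mod 3 = 2
Pile 4 (size 32): G(32) = 32 mod 3 = 2
Total Grundy value = XOR of all: 1 XOR 0 XOR 2 XOR 2 = 1

1


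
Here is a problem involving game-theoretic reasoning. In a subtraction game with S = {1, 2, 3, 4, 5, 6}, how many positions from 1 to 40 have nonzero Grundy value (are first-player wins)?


Subtraction set S = {1, 2, 3, 4, 5, 6}, so G(n) = n mod 7.
G(n) = 0 when n is a multiple of 7.
Multiples of 7 in [1, 40]: 5
N-positions (nonzero Grundy) = 40 - 5 = 35

35


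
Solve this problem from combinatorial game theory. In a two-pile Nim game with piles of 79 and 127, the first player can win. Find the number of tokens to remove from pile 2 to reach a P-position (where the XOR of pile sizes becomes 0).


Piles: 79 and 127
Current XOR: 79 XOR 127 = 48 (non-zero, so this is an N-position).
To make the XOR zero, we need to find a move that balances the piles.
For pile 2 (size 127): target = 127 XOR 48 = 79
We reduce pile 2 from 127 to 79.
Tokens removed: 127 - 79 = 48
Verification: 79 XOR 79 = 0

48


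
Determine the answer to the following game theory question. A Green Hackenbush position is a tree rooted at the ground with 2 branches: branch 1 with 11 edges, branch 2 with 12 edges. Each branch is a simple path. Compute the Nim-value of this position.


The tree has 2 branches from the ground vertex.
In Green Hackenbush, the Nim-value of a simple path of length k is k.
Branch 1: length 11, Nim-value = 11
Branch 2: length 12, Nim-value = 12
Total Nim-value = XOR of all branch values:
0 XOR 11 = 11
11 XOR 12 = 7
Nim-value of the tree = 7

7


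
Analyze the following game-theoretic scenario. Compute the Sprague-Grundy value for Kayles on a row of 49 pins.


Kayles: a move removes 1 or 2 adjacent pins from a contiguous row.
Removing pins from a row of k leaves two independent rows (a, b) with a + b = k - 1 (one pin) or a + b = k - 2 (two pins); an end removal gives a = 0.
By Sprague-Grundy, G(k) = mex{ G(a) XOR G(b) } over all these splits. G(0) = 0.
G(1): splits (0,0):0^0=0 -> mex({0}) = 1
G(2): splits (0,1):0^1=1 (0,0):0^0=0 -> mex({0, 1}) = 2
G(3): splits (0,2):0^2=2 (1,1):1^1=0 (0,1):0^1=1 -> mex({0, 1, 2}) = 3
G(4): splits (0,3):0^3=3 (1,2):1^2=3 (0,2):0^2=2 (1,1):1^1=0 -> mex({0, 2, 3}) = 1
G(5): splits (0,4):0^1=1 (1,3):1^3=2 (2,2):2^2=0 (0,3):0^3=3 (1,2):1^2=3 -> mex({0, 1, 2, 3}) = 4
G(6) = mex({0, 1, 2, 4}) = 3
G(7) = mex({0, 1, 3, 4, 5}) = 2
G(8) = mex({0, 2, 3, 5, 6}) = 1
G(9) = mex({0, 1, 2, 3, 6, 7}) = 4
G(10) = mex({0, 1, 3, 4, 5, 7}) = 2
G(11) = mex({0, 1, 2, 3, 4, 5}) = 6
G(12) = mex({0, 1, 2, 3, 5, 6, 7}) = 4
G(13) = mex({0, 2, 3, 4, 6, 7}) = 1
G(14) = mex({0, 1, 4, 5, 6, 7}) = 2
G(15) = mex({0, 1, 2, 3, 4, 5, 6}) = 7
G(16) = mex({0, 2, 3, 5, 6, 7}) = 1
G(17) = mex({0, 1, 2, 3, 5, 6, 7}) = 4
G(18) = mex({0, 1, 2, 4, 5, 6}) = 3
G(19) = mex({0, 1, 3, 4, 5, 7}) = 2
G(20) = mex({0, 2, 3, 4, 5, 6, 7}) = 1
G(21) = mex({0, 1, 2, 3, 5, 6, 7}) = 4
G(22) = mex({0, 1, 2, 3, 4, 5, 7}) = 6
G(23) = mex({0, 1, 2, 3, 4, 5, 6}) = 7
G(24) = mex({0, 1, 2, 3, 5, 6, 7}) = 4
G(25) = mex({0, 2, 3, 4, 6, 7}) = 1
G(26) = mex({0, 1, 3, 4, 5, 6, 7}) = 2
G(27) = mex({0, 1, 2, 3, 4, 5, 6, 7}) = 8
G(28) = mex({0, 1, 2, 3, 4, 6, 7, 8}) = 5
G(29) = mex({0, 1, 2, 3, 5, 6, 7, 8, 9}) = 4
G(30) = mex({0, 1, 2, 3, 4, 5, 6, 9, 10}) = 7
G(31) = mex({0, 1, 3, 4, 5, 7, 10, 11}) = 2
G(32) = mex({0, 2, 3, 4, 5, 6, 7, 9, 11}) = 1
G(33) = mex({0, 1, 2, 3, 4, 5, 6, 7, 9, 12}) = 8
G(34) = mex({0, 1, 2, 3, 4, 5, 7, 8, 11, 12}) = 6
G(35) = mex({0, 1, 2, 3, 4, 5, 6, 8, 9, 10, 11}) = 7
G(36) = mex({0, 1, 2, 3, 5, 6, 7, 9, 10}) = 4
G(37) = mex({0, 2, 3, 4, 6, 7, 9, 10, 11, 12}) = 1
G(38) = mex({0, 1, 3, 4, 5, 6, 7, 9, 10, 11, 12}) = 2
G(39) = mex({0, 1, 2, 4, 5, 6, 7, 9, 10, 12, 14}) = 3
G(40) = mex({0, 2, 3, 4, 6, 7, 11, 12, 14}) = 1
G(41) = mex({0, 1, 2, 3, 5, 6, 7, 9, 10, 11, 12}) = 4
G(42) = mex({0, 1, 2, 3, 4, 5, 6, 9, 10}) = 7
G(43) = mex({0, 1, 3, 4, 5, 7, 9, 10, 12, 15}) = 2
G(44) = mex({0, 2, 3, 4, 5, 6, 7, 9, 10, 12, 15}) = 1
G(45) = mex({0, 1, 2, 3, 4, 5, 6, 7, 9, 10, 12, 14}) = 8
G(46) = mex({0, 1, 3, 4, 5, 7, 8, 11, 12, 14}) = 2
G(47) = mex({0, 1, 2, 3, 4, 5, 6, 8, 9, 10, 11, 12}) = 7
G(48) = mex({0, 1, 2, 3, 5, 6, 7, 9, 10}) = 4
G(49) = mex({0, 2, 3, 4, 6, 7, 9, 10, 11, 12, 15}) = 1
Therefore G(49) = 1.

1


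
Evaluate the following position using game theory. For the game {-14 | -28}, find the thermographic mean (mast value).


Game = {-14 | -28}, a switch {a | b} with numbers a > b.
Its thermograph has left wall a - t and right wall b + t, which meet at t = (a - b)/2, where both equal (a + b)/2. So the mast (mean value) is at (a + b)/2.
Mean = (-14 + (-28))/2 = -42/2 = -21

-21


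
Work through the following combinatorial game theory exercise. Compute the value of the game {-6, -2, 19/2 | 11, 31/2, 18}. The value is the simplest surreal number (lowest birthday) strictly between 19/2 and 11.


Left options: {-6, -2, 19/2}, max = 19/2
Right options: {11, 31/2, 18}, min = 11
All options are numbers and max(Left) < min(Right), so by the simplicity theorem the value is the simplest (earliest-born) number strictly between 19/2 and 11.
The only integer strictly between 19/2 and 11 is 10.
No non-integer in the interval can be simpler: if x is a non-integer in the interval, then floor(x) or ceil(x) also lies in the interval (the interval contains an integer), and both are proper prefixes of x's sign expansion, i.e. born earlier. So the game value is 10.
Game value = 10

10


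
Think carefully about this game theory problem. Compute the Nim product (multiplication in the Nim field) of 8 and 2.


Nim multiplication is bilinear over XOR: (u XOR v) * w = (u*w) XOR (v*w).
So we split each operand into its bit components and XOR the pairwise Nim products.
8 = 8 (as XOR of powers of 2).
2 = 2 (as XOR of powers of 2).
Using the standard Nim-product table on single bits:
  2*2 = 3,   2*4 = 8,   2*8 = 12,
  4*4 = 6,   4*8 = 11,  8*8 = 13,
and  1*x = x (identity), k*l = l*k (commutative).
Pairwise Nim products:
  8 * 2 = 12
XOR them: 12 = 12.
Result: 8 * 2 = 12 (in Nim).

12


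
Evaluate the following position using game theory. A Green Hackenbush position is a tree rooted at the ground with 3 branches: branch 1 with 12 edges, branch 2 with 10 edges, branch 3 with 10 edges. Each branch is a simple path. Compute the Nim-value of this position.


The tree has 3 branches from the ground vertex.
In Green Hackenbush, the Nim-value of a simple path of length k is k.
Branch 1: length 12, Nim-value = 12
Branch 2: length 10, Nim-value = 10
Branch 3: length 10, Nim-value = 10
Total Nim-value = XOR of all branch values:
0 XOR 12 = 12
12 XOR 10 = 6
6 XOR 10 = 12
Nim-value of the tree = 12

12


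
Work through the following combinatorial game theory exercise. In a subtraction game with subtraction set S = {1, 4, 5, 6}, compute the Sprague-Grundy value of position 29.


The subtraction set is S = {1, 4, 5, 6}.
G(k) = mex{ G(k - s) : s in S, s <= k }. We compute iteratively: G(0) = 0.
G(1) = mex({0}) = 1
G(2) = mex({1}) = 0
G(3) = mex({0}) = 1
G(4) = mex({0, 1}) = 2
G(5) = mex({0, 1, 2}) = 3
G(6) = mex({0, 1, 3}) = 2
G(7) = mex({0, 1, 2}) = 3
G(8) = mex({0, 1, 2, 3}) = 4
G(9) = mex({1, 2, 3, 4}) = 0
G(10) = mex({0, 2, 3}) = 1
G(11) = mex({1, 2, 3}) = 0
G(12) = mex({0, 2, 3, 4}) = 1
G(13) = mex({0, 1, 3, 4}) = 2
G(14) = mex({0, 1, 2, 4}) = 3
Observe that G(9)..G(14) = 0, 1, 0, 1, 2, 3 repeats G(0)..G(5) = 0, 1, 0, 1, 2, 3.
For k >= max(S) = 6, G(k) is determined by the previous 6 values G(k-6)..G(k-1); a window of 6 consecutive values has recurred shifted by 9, so by induction G(k + 9) = G(k) for all k >= 0: the sequence is periodic from the start with period 9.
One period: G(0..8) = 0, 1, 0, 1, 2, 3, 2, 3, 4.
29 mod 9 = 2, so G(29) = G(2) = 0.

0


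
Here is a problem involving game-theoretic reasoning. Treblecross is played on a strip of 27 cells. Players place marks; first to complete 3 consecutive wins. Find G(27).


Treblecross: place X on empty cells; 3-in-a-row wins.
Playing within two cells of an existing X lets the opponent win at once, so sensible play treats the cells i-2..i+2 around each X as dead. The player left with no safe cell loses, so this is a normal-play take-away game on strips of safe cells.
Placing X at cell i (0-indexed) of a strip of k safe cells leaves independent strips of sizes max(0, i-2) and max(0, k-i-3). Hence G(k) = mex{ G(max(0,i-2)) XOR G(max(0,k-i-3)) : 0 <= i < k }, with G(0) = 0.
G(1): splits (0,0):0^0=0 -> mex({0}) = 1
G(2): splits (0,0):0^0=0 -> mex({0}) = 1
G(3): splits (0,0):0^0=0 -> mex({0}) = 1
G(4): splits (0,1):0^1=1 (0,0):0^0=0 -> mex({0, 1}) = 2
G(5): splits (0,2):0^1=1 (0,1):0^1=1 (0,0):0^0=0 -> mex({0, 1}) = 2
G(6) = mex({1}) = 0
G(7) = mex({0, 1, 2}) = 3
G(8) = mex({0, 1, 2}) = 3
G(9) = mex({0, 2}) = 1
G(10) = mex({0, 2, 3}) = 1
G(11) = mex({0, 3}) = 1
G(12) = mex({1, 3}) = 0
G(13) = mex({0, 1, 2, 3}) = 4
G(14) = mex({0, 1, 2}) = 3
G(15) = mex({0, 1, 2}) = 3
G(16) = mex({0, 1, 2, 4}) = 3
G(17) = mex({0, 1, 3, 4}) = 2
G(18) = mex({0, 1, 3, 4}) = 2
G(19) = mex({0, 1, 3, 5}) = 2
G(20) = mex({0, 1, 2, 3, 5}) = 4
G(21) = mex({0, 1, 2, 3, 5}) = 4
G(22) = mex({1, 2, 6}) = 0
G(23) = mex({0, 1, 2, 3, 4, 6}) = 5
G(24) = mex({0, 1, 2, 3, 4}) = 5
G(25) = mex({0, 1, 3, 4, 7}) = 2
G(26) = mex({0, 1, 3, 4, 5, 7}) = 2
G(27) = mex({0, 1, 3, 5}) = 2
Therefore G(27) = 2.

2


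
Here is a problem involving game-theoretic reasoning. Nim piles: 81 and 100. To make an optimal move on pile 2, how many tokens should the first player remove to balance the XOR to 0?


Piles: 81 and 100
Current XOR: 81 XOR 100 = 53 (non-zero, so this is an N-position).
To make the XOR zero, we need to find a move that balances the piles.
For pile 2 (size 100): target = 100 XOR 53 = 81
We reduce pile 2 from 100 to 81.
Tokens removed: 100 - 81 = 19
Verification: 81 XOR 81 = 0

19


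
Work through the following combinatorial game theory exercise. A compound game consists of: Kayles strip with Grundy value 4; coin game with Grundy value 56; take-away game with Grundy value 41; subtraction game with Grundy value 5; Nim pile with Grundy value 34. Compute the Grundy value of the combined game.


By the Sprague-Grundy theorem, the Grundy value of a sum of games is the XOR of individual Grundy values.
Kayles strip: Grundy value = 4. Running XOR: 0 XOR 4 = 4
coin game: Grundy value = 56. Running XOR: 4 XOR 56 = 60
take-away game: Grundy value = 41. Running XOR: 60 XOR 41 = 21
subtraction game: Grundy value = 5. Running XOR: 21 XOR 5 = 16
Nim pile: Grundy value = 34. Running XOR: 16 XOR 34 = 50
The combined Grundy value is 50.

50


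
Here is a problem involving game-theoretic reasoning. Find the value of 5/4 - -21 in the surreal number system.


x = 5/4, y = -21
Converting to common denominator: 4
x = 5/4, y = -84/4
x - y = 5/4 - -21 = 89/4

89/4


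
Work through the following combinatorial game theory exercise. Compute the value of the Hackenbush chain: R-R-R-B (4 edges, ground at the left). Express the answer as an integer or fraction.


Edges (from ground): R-R-R-B
By Berlekamp's sign-expansion rule, a Blue-Red Hackenbush stalk has the value of the surreal number whose sign sequence is the edge sequence with B -> + and R -> -.
Sign sequence: ---+
Trace the sign expansion in the surreal number tree, starting from 0:
Edge 1: R (sign -) -> bounds (-inf, 0), value = -1
Edge 2: R (sign -) -> bounds (-inf, -1), value = -2
Edge 3: R (sign -) -> bounds (-inf, -2), value = -3
Edge 4: B (sign +) -> bounds (-3, -2), value = -5/2
Game value = -5/2

-5/2


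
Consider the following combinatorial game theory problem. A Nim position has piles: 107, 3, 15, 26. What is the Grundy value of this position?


We need the XOR (exclusive or) of all pile sizes.
After XOR-ing pile 1 (size 107): 0 XOR 107 = 107
After XOR-ing pile 2 (size 3): 107 XOR 3 = 104
After XOR-ing pile 3 (size 15): 104 XOR 15 = 103
After XOR-ing pile 4 (size 26): 103 XOR 26 = 125
The Nim-value of this position is 125.

125


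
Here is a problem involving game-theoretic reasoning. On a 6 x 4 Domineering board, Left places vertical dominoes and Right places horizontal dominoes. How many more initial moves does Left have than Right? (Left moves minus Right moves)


Board is 6 x 4 (rows x cols).
Left (vertical) placements: (rows-1) * cols = 5 * 4 = 20
Right (horizontal) placements: rows * (cols-1) = 6 * 3 = 18
Advantage = Left - Right = 20 - 18 = 2

2


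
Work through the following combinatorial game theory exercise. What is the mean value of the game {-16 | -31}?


Game = {-16 | -31}, a switch {a | b} with numbers a > b.
Its thermograph has left wall a - t and right wall b + t, which meet at t = (a - b)/2, where both equal (a + b)/2. So the mast (mean value) is at (a + b)/2.
Mean = (-16 + (-31))/2 = -47/2 = -47/2

-47/2


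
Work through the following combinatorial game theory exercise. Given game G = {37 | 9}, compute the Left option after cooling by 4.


Original game: {37 | 9} (a switch {a | b} with a > b).
Cooling by t (for t below the temperature (a - b)/2 = 14) taxes each move by t: {a | b} cooled by t is {a - t | b + t}.
Cooling amount: t = 4
Cooled Left option: 37 - 4 = 33
Cooled Right option: 9 + 4 = 13
Cooled game: {33 | 13}
Left option = 33

33


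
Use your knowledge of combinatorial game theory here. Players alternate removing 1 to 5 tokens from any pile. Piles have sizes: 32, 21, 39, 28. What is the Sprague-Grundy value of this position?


Subtraction set: {1, 2, 3, 4, 5}
For this subtraction set, G(n) = n mod 6 (period = max + 1 = 6).
Pile 1 (size 32): G(32) = 32 mod 6 = 2
Pile 2 (size 21): G(21) = 21 mod 6 = 3
Pile 3 (size 39): G(39) = 39 mod 6 = 3
Pile 4 (size 28): G(28) = 28 mod 6 = 4
Total Grundy value = XOR of all: 2 XOR 3 XOR 3 XOR 4 = 6

6


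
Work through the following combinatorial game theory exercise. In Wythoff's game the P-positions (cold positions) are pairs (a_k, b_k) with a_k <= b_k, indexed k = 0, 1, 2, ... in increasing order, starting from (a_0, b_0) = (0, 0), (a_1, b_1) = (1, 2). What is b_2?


By Wythoff's theorem, a_k = floor(k * phi) and b_k = floor(k * phi^2) = a_k + k, where phi = (1 + sqrt(5))/2 is the golden ratio.
phi = (1 + sqrt(5))/2 = 1.618034
phi^2 = phi + 1 = 2.618034
k = 2
k * phi^2 = 2 * 2.618034 = 5.236068
b_2 = floor(k * phi^2) = 5 (check: a_2 + k = 3 + 2 = 5)

5


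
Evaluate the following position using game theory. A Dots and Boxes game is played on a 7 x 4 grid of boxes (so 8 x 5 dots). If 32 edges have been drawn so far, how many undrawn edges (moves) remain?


Grid: 7 x 4 boxes, i.e. 8 rows and 5 columns of dots.
Horizontal edges: (rows + 1) * cols = 8 * 4 = 32
Vertical edges: rows * (cols + 1) = 7 * 5 = 35
Total edges: 32 + 35 = 67
Edges drawn: 32
Remaining: 67 - 32 = 35

35


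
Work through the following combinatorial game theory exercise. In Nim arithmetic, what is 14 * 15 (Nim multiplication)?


Nim multiplication is bilinear over XOR: (u XOR v) * w = (u*w) XOR (v*w).
So we split each operand into its bit components and XOR the pairwise Nim products.
14 = 2 + 4 + 8 (as XOR of powers of 2).
15 = 1 + 2 + 4 + 8 (as XOR of powers of 2).
Using the standard Nim-product table on single bits:
  2*2 = 3,   2*4 = 8,   2*8 = 12,
  4*4 = 6,   4*8 = 11,  8*8 = 13,
and  1*x = x (identity), k*l = l*k (commutative).
Pairwise Nim products:
  2 * 1 = 2
  2 * 2 = 3
  2 * 4 = 8
  2 * 8 = 12
  4 * 1 = 4
  4 * 2 = 8
  4 * 4 = 6
  4 * 8 = 11
  8 * 1 = 8
  8 * 2 = 12
  8 * 4 = 11
  8 * 8 = 13
XOR them: 2 XOR 3 XOR 8 XOR 12 XOR 4 XOR 8 XOR 6 XOR 11 XOR 8 XOR 12 XOR 11 XOR 13 = 6.
Result: 14 * 15 = 6 (in Nim).

6


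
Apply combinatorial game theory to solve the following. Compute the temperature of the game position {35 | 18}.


The game is {35 | 18}, a switch {a | b} with numbers a > b.
Cooling {a | b} by t gives {a - t | b + t}, which stops being hot when a - t = b + t, i.e. at t = (a - b)/2. So the temperature of a switch is (a - b)/2.
Temperature = (Left option - Right option) / 2
= (35 - (18)) / 2
= 17 / 2
= 17/2

17/2


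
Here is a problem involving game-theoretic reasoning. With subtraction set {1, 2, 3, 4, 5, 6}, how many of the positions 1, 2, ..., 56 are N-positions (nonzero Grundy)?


Subtraction set S = {1, 2, 3, 4, 5, 6}, so G(n) = n mod 7.
G(n) = 0 when n is a multiple of 7.
Multiples of 7 in [1, 56]: 8
N-positions (nonzero Grundy) = 56 - 8 = 48

48


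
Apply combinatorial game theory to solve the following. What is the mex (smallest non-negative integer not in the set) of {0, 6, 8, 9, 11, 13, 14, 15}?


Set = {0, 6, 8, 9, 11, 13, 14, 15}
0 is in the set.
1 is NOT in the set. This is the mex.
mex = 1

1


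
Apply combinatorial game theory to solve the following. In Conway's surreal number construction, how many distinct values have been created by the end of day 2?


Day 0: {|} = 0 is born. Count = 1.
Day n: the number of surreal numbers born by day n is 2^(n+1) - 1.
By day 0: 2^1 - 1 = 1
By day 1: 2^2 - 1 = 3
By day 2: 2^3 - 1 = 7
By day 2: 7 surreal numbers.

7


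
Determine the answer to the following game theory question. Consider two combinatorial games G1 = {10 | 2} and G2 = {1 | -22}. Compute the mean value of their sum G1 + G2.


G1 = {10 | 2}, G2 = {1 | -22}
Each is a switch {a | b} with numbers a > b; its mean value is (a + b)/2, and mean value is additive over game sums: m(G1 + G2) = m(G1) + m(G2).
Mean of G1 = (10 + (2))/2 = 12/2 = 6
Mean of G2 = (1 + (-22))/2 = -21/2 = -21/2
Mean of G1 + G2 = 6 + -21/2 = -9/2

-9/2


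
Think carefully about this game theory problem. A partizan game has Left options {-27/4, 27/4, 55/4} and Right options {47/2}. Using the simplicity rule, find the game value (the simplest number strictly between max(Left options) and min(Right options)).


Left options: {-27/4, 27/4, 55/4}, max = 55/4
Right options: {47/2}, min = 47/2
All options are numbers and max(Left) < min(Right), so by the simplicity theorem the value is the simplest (earliest-born) number strictly between 55/4 and 47/2.
Integers 14 through 23 all lie strictly between 55/4 and 47/2.
Among integers, the simplest (lowest birthday = smallest |n|; 0 is born on day 0, +-n on day n) is 14.
No non-integer in the interval can be simpler: if x is a non-integer in the interval, then floor(x) or ceil(x) also lies in the interval (the interval contains an integer), and both are proper prefixes of x's sign expansion, i.e. born earlier. So the game value is 14.
Game value = 14

14


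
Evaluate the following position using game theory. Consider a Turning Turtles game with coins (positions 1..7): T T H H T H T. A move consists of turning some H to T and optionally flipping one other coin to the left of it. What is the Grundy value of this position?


Coins: T T H H T H T
Key fact: a single head at position k behaves exactly like a Nim heap of size k (turning it to T and optionally flipping a coin at j < k corresponds to moving the heap from k to j, or to 0), and heads combine as a disjunctive sum (two heads at the same place would cancel, matching j XOR j = 0). So the Nim-value is the XOR of the 1-indexed positions of the heads.
Face-up positions (1-indexed): [3, 4, 6]
XOR 0 with 3: 0 XOR 3 = 3
XOR 3 with 4: 3 XOR 4 = 7
XOR 7 with 6: 7 XOR 6 = 1
Nim-value = 1

1


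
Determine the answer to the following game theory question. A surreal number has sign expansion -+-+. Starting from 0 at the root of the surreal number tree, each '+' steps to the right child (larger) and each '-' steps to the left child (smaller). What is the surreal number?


Sign expansion: -+-+
Rule: track bounds (lo, hi), initially (-inf, +inf). On '+', the current value becomes lo and we move to the simplest number in (value, hi): value + 1 if hi = +inf, otherwise the midpoint (value + hi)/2. On '-', the current value becomes hi and we move to value - 1 if lo = -inf, otherwise the midpoint (lo + value)/2.
Start at 0.
Step 1: sign = -, move left. Bounds: (-inf, 0). Value = -1
Step 2: sign = +, move right. Bounds: (-1, 0). Value = -1/2
Step 3: sign = -, move left. Bounds: (-1, -1/2). Value = -3/4
Step 4: sign = +, move right. Bounds: (-3/4, -1/2). Value = -5/8
The surreal number with sign expansion -+-+ is -5/8.

-5/8


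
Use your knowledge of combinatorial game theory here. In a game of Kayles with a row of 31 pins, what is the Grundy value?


Kayles: a move removes 1 or 2 adjacent pins from a contiguous row.
Removing pins from a row of k leaves two independent rows (a, b) with a + b = k - 1 (one pin) or a + b = k - 2 (two pins); an end removal gives a = 0.
By Sprague-Grundy, G(k) = mex{ G(a) XOR G(b) } over all these splits. G(0) = 0.
G(1): splits (0,0):0^0=0 -> mex({0}) = 1
G(2): splits (0,1):0^1=1 (0,0):0^0=0 -> mex({0, 1}) = 2
G(3): splits (0,2):0^2=2 (1,1):1^1=0 (0,1):0^1=1 -> mex({0, 1, 2}) = 3
G(4): splits (0,3):0^3=3 (1,2):1^2=3 (0,2):0^2=2 (1,1):1^1=0 -> mex({0, 2, 3}) = 1
G(5): splits (0,4):0^1=1 (1,3):1^3=2 (2,2):2^2=0 (0,3):0^3=3 (1,2):1^2=3 -> mex({0, 1, 2, 3}) = 4
G(6) = mex({0, 1, 2, 4}) = 3
G(7) = mex({0, 1, 3, 4, 5}) = 2
G(8) = mex({0, 2, 3, 5, 6}) = 1
G(9) = mex({0, 1, 2, 3, 6, 7}) = 4
G(10) = mex({0, 1, 3, 4, 5, 7}) = 2
G(11) = mex({0, 1, 2, 3, 4, 5}) = 6
G(12) = mex({0, 1, 2, 3, 5, 6, 7}) = 4
G(13) = mex({0, 2, 3, 4, 6, 7}) = 1
G(14) = mex({0, 1, 4, 5, 6, 7}) = 2
G(15) = mex({0, 1, 2, 3, 4, 5, 6}) = 7
G(16) = mex({0, 2, 3, 5, 6, 7}) = 1
G(17) = mex({0, 1, 2, 3, 5, 6, 7}) = 4
G(18) = mex({0, 1, 2, 4, 5, 6}) = 3
G(19) = mex({0, 1, 3, 4, 5, 7}) = 2
G(20) = mex({0, 2, 3, 4, 5, 6, 7}) = 1
G(21) = mex({0, 1, 2, 3, 5, 6, 7}) = 4
G(22) = mex({0, 1, 2, 3, 4, 5, 7}) = 6
G(23) = mex({0, 1, 2, 3, 4, 5, 6}) = 7
G(24) = mex({0, 1, 2, 3, 5, 6, 7}) = 4
G(25) = mex({0, 2, 3, 4, 6, 7}) = 1
G(26) = mex({0, 1, 3, 4, 5, 6, 7}) = 2
G(27) = mex({0, 1, 2, 3, 4, 5, 6, 7}) = 8
G(28) = mex({0, 1, 2, 3, 4, 6, 7, 8}) = 5
G(29) = mex({0, 1, 2, 3, 5, 6, 7, 8, 9}) = 4
G(30) = mex({0, 1, 2, 3, 4, 5, 6, 9, 10}) = 7
G(31) = mex({0, 1, 3, 4, 5, 7, 10, 11}) = 2
Therefore G(31) = 2.

2


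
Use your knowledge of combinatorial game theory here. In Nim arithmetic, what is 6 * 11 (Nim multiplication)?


Nim multiplication is bilinear over XOR: (u XOR v) * w = (u*w) XOR (v*w).
So we split each operand into its bit components and XOR the pairwise Nim products.
6 = 2 + 4 (as XOR of powers of 2).
11 = 1 + 2 + 8 (as XOR of powers of 2).
Using the standard Nim-product table on single bits:
  2*2 = 3,   2*4 = 8,   2*8 = 12,
  4*4 = 6,   4*8 = 11,  8*8 = 13,
and  1*x = x (identity), k*l = l*k (commutative).
Pairwise Nim products:
  2 * 1 = 2
  2 * 2 = 3
  2 * 8 = 12
  4 * 1 = 4
  4 * 2 = 8
  4 * 8 = 11
XOR them: 2 XOR 3 XOR 12 XOR 4 XOR 8 XOR 11 = 10.
Result: 6 * 11 = 10 (in Nim).

10


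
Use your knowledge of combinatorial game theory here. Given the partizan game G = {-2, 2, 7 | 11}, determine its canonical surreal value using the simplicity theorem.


Left options: {-2, 2, 7}, max = 7
Right options: {11}, min = 11
All options are numbers and max(Left) < min(Right), so by the simplicity theorem the value is the simplest (earliest-born) number strictly between 7 and 11.
Integers 8 through 10 all lie strictly between 7 and 11.
Among integers, the simplest (lowest birthday = smallest |n|; 0 is born on day 0, +-n on day n) is 8.
No non-integer in the interval can be simpler: if x is a non-integer in the interval, then floor(x) or ceil(x) also lies in the interval (the interval contains an integer), and both are proper prefixes of x's sign expansion, i.e. born earlier. So the game value is 8.
Game value = 8

8


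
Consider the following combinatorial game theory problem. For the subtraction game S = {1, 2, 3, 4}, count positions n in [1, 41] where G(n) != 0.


Subtraction set S = {1, 2, 3, 4}, so G(n) = n mod 5.
G(n) = 0 when n is a multiple of 5.
Multiples of 5 in [1, 41]: 8
N-positions (nonzero Grundy) = 41 - 8 = 33

33


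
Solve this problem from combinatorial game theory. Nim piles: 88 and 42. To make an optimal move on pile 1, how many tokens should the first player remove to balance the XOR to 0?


Piles: 88 and 42
Current XOR: 88 XOR 42 = 114 (non-zero, so this is an N-position).
To make the XOR zero, we need to find a move that balances the piles.
For pile 1 (size 88): target = 88 XOR 114 = 42
We reduce pile 1 from 88 to 42.
Tokens removed: 88 - 42 = 46
Verification: 42 XOR 42 = 0

46


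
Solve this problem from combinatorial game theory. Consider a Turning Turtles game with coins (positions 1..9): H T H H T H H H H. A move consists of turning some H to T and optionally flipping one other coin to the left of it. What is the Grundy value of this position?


Coins: H T H H T H H H H
Key fact: a single head at position k behaves exactly like a Nim heap of size k (turning it to T and optionally flipping a coin at j < k corresponds to moving the heap from k to j, or to 0), and heads combine as a disjunctive sum (two heads at the same place would cancel, matching j XOR j = 0). So the Nim-value is the XOR of the 1-indexed positions of the heads.
Face-up positions (1-indexed): [1, 3, 4, 6, 7, 8, 9]
XOR 0 with 1: 0 XOR 1 = 1
XOR 1 with 3: 1 XOR 3 = 2
XOR 2 with 4: 2 XOR 4 = 6
XOR 6 with 6: 6 XOR 6 = 0
XOR 0 with 7: 0 XOR 7 = 7
XOR 7 with 8: 7 XOR 8 = 15
XOR 15 with 9: 15 XOR 9 = 6
Nim-value = 6

6


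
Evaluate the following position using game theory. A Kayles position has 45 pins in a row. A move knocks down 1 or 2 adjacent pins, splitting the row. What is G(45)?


Kayles: a move removes 1 or 2 adjacent pins from a contiguous row.
Removing pins from a row of k leaves two independent rows (a, b) with a + b = k - 1 (one pin) or a + b = k - 2 (two pins); an end removal gives a = 0.
By Sprague-Grundy, G(k) = mex{ G(a) XOR G(b) } over all these splits. G(0) = 0.
G(1): splits (0,0):0^0=0 -> mex({0}) = 1
G(2): splits (0,1):0^1=1 (0,0):0^0=0 -> mex({0, 1}) = 2
G(3): splits (0,2):0^2=2 (1,1):1^1=0 (0,1):0^1=1 -> mex({0, 1, 2}) = 3
G(4): splits (0,3):0^3=3 (1,2):1^2=3 (0,2):0^2=2 (1,1):1^1=0 -> mex({0, 2, 3}) = 1
G(5): splits (0,4):0^1=1 (1,3):1^3=2 (2,2):2^2=0 (0,3):0^3=3 (1,2):1^2=3 -> mex({0, 1, 2, 3}) = 4
G(6) = mex({0, 1, 2, 4}) = 3
G(7) = mex({0, 1, 3, 4, 5}) = 2
G(8) = mex({0, 2, 3, 5, 6}) = 1
G(9) = mex({0, 1, 2, 3, 6, 7}) = 4
G(10) = mex({0, 1, 3, 4, 5, 7}) = 2
G(11) = mex({0, 1, 2, 3, 4, 5}) = 6
G(12) = mex({0, 1, 2, 3, 5, 6, 7}) = 4
G(13) = mex({0, 2, 3, 4, 6, 7}) = 1
G(14) = mex({0, 1, 4, 5, 6, 7}) = 2
G(15) = mex({0, 1, 2, 3, 4, 5, 6}) = 7
G(16) = mex({0, 2, 3, 5, 6, 7}) = 1
G(17) = mex({0, 1, 2, 3, 5, 6, 7}) = 4
G(18) = mex({0, 1, 2, 4, 5, 6}) = 3
G(19) = mex({0, 1, 3, 4, 5, 7}) = 2
G(20) = mex({0, 2, 3, 4, 5, 6, 7}) = 1
G(21) = mex({0, 1, 2, 3, 5, 6, 7}) = 4
G(22) = mex({0, 1, 2, 3, 4, 5, 7}) = 6
G(23) = mex({0, 1, 2, 3, 4, 5, 6}) = 7
G(24) = mex({0, 1, 2, 3, 5, 6, 7}) = 4
G(25) = mex({0, 2, 3, 4, 6, 7}) = 1
G(26) = mex({0, 1, 3, 4, 5, 6, 7}) = 2
G(27) = mex({0, 1, 2, 3, 4, 5, 6, 7}) = 8
G(28) = mex({0, 1, 2, 3, 4, 6, 7, 8}) = 5
G(29) = mex({0, 1, 2, 3, 5, 6, 7, 8, 9}) = 4
G(30) = mex({0, 1, 2, 3, 4, 5, 6, 9, 10}) = 7
G(31) = mex({0, 1, 3, 4, 5, 7, 10, 11}) = 2
G(32) = mex({0, 2, 3, 4, 5, 6, 7, 9, 11}) = 1
G(33) = mex({0, 1, 2, 3, 4, 5, 6, 7, 9, 12}) = 8
G(34) = mex({0, 1, 2, 3, 4, 5, 7, 8, 11, 12}) = 6
G(35) = mex({0, 1, 2, 3, 4, 5, 6, 8, 9, 10, 11}) = 7
G(36) = mex({0, 1, 2, 3, 5, 6, 7, 9, 10}) = 4
G(37) = mex({0, 2, 3, 4, 6, 7, 9, 10, 11, 12}) = 1
G(38) = mex({0, 1, 3, 4, 5, 6, 7, 9, 10, 11, 12}) = 2
G(39) = mex({0, 1, 2, 4, 5, 6, 7, 9, 10, 12, 14}) = 3
G(40) = mex({0, 2, 3, 4, 6, 7, 11, 12, 14}) = 1
G(41) = mex({0, 1, 2, 3, 5, 6, 7, 9, 10, 11, 12}) = 4
G(42) = mex({0, 1, 2, 3, 4, 5, 6, 9, 10}) = 7
G(43) = mex({0, 1, 3, 4, 5, 7, 9, 10, 12, 15}) = 2
G(44) = mex({0, 2, 3, 4, 5, 6, 7, 9, 10, 12, 15}) = 1
G(45) = mex({0, 1, 2, 3, 4, 5, 6, 7, 9, 10, 12, 14}) = 8
Therefore G(45) = 8.

8


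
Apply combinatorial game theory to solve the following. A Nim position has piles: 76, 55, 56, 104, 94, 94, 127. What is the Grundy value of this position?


We need the XOR (exclusive or) of all pile sizes.
After XOR-ing pile 1 (size 76): 0 XOR 76 = 76
After XOR-ing pile 2 (size 55): 76 XOR 55 = 123
After XOR-ing pile 3 (size 56): 123 XOR 56 = 67
After XOR-ing pile 4 (size 104): 67 XOR 104 = 43
After XOR-ing pile 5 (size 94): 43 XOR 94 = 117
After XOR-ing pile 6 (size 94): 117 XOR 94 = 43
After XOR-ing pile 7 (size 127): 43 XOR 127 = 84
The Nim-value of this position is 84.

84


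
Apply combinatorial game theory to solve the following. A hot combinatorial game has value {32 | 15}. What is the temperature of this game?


The game is {32 | 15}, a switch {a | b} with numbers a > b.
Cooling {a | b} by t gives {a - t | b + t}, which stops being hot when a - t = b + t, i.e. at t = (a - b)/2. So the temperature of a switch is (a - b)/2.
Temperature = (Left option - Right option) / 2
= (32 - (15)) / 2
= 17 / 2
= 17/2

17/2


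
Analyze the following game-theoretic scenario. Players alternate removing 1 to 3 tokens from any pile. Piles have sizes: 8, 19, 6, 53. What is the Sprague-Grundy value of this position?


Subtraction set: {1, 2, 3}
For this subtraction set, G(n) = n mod 4 (period = max + 1 = 4).
Pile 1 (size 8): G(8) = 8 mod 4 = 0
Pile 2 (size 19): G(19) = 19 mod 4 = 3
Pile 3 (size 6): G(6) = 6 mod 4 = 2
Pile 4 (size 53): G(53) = 53 mod 4 = 1
Total Grundy value = XOR of all: 0 XOR 3 XOR 2 XOR 1 = 0

0


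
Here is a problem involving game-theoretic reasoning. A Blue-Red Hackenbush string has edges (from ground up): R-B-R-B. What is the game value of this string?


Edges (from ground): R-B-R-B
By Berlekamp's sign-expansion rule, a Blue-Red Hackenbush stalk has the value of the surreal number whose sign sequence is the edge sequence with B -> + and R -> -.
Sign sequence: -+-+
Trace the sign expansion in the surreal number tree, starting from 0:
Edge 1: R (sign -) -> bounds (-inf, 0), value = -1
Edge 2: B (sign +) -> bounds (-1, 0), value = -1/2
Edge 3: R (sign -) -> bounds (-1, -1/2), value = -3/4
Edge 4: B (sign +) -> bounds (-3/4, -1/2), value = -5/8
Game value = -5/8

-5/8


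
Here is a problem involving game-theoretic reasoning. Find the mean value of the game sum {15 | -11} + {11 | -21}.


G1 = {15 | -11}, G2 = {11 | -21}
Each is a switch {a | b} with numbers a > b; its mean value is (a + b)/2, and mean value is additive over game sums: m(G1 + G2) = m(G1) + m(G2).
Mean of G1 = (15 + (-11))/2 = 4/2 = 2
Mean of G2 = (11 + (-21))/2 = -10/2 = -5
Mean of G1 + G2 = 2 + -5 = -3

-3


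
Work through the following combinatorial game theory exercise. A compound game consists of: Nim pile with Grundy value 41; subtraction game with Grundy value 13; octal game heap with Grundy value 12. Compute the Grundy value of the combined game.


By the Sprague-Grundy theorem, the Grundy value of a sum of games is the XOR of individual Grundy values.
Nim pile: Grundy value = 41. Running XOR: 0 XOR 41 = 41
subtraction game: Grundy value = 13. Running XOR: 41 XOR 13 = 36
octal game heap: Grundy value = 12. Running XOR: 36 XOR 12 = 40
The combined Grundy value is 40.

40


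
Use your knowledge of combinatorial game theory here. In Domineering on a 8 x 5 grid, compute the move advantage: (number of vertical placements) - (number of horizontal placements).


Board is 8 x 5 (rows x cols).
Left (vertical) placements: (rows-1) * cols = 7 * 5 = 35
Right (horizontal) placements: rows * (cols-1) = 8 * 4 = 32
Advantage = Left - Right = 35 - 32 = 3

3


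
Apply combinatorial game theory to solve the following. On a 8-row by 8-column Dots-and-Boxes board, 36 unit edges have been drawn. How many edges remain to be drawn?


Grid: 8 x 8 boxes, i.e. 9 rows and 9 columns of dots.
Horizontal edges: (rows + 1) * cols = 9 * 8 = 72
Vertical edges: rows * (cols + 1) = 8 * 9 = 72
Total edges: 72 + 72 = 144
Edges drawn: 36
Remaining: 144 - 36 = 108

108


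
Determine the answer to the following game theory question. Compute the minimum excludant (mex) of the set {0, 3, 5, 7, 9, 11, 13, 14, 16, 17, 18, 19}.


Set = {0, 3, 5, 7, 9, 11, 13, 14, 16, 17, 18, 19}
0 is in the set.
1 is NOT in the set. This is the mex.
mex = 1

1


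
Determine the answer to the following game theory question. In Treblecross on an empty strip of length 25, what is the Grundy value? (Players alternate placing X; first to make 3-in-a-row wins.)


Treblecross: place X on empty cells; 3-in-a-row wins.
Playing within two cells of an existing X lets the opponent win at once, so sensible play treats the cells i-2..i+2 around each X as dead. The player left with no safe cell loses, so this is a normal-play take-away game on strips of safe cells.
Placing X at cell i (0-indexed) of a strip of k safe cells leaves independent strips of sizes max(0, i-2) and max(0, k-i-3). Hence G(k) = mex{ G(max(0,i-2)) XOR G(max(0,k-i-3)) : 0 <= i < k }, with G(0) = 0.
G(1): splits (0,0):0^0=0 -> mex({0}) = 1
G(2): splits (0,0):0^0=0 -> mex({0}) = 1
G(3): splits (0,0):0^0=0 -> mex({0}) = 1
G(4): splits (0,1):0^1=1 (0,0):0^0=0 -> mex({0, 1}) = 2
G(5): splits (0,2):0^1=1 (0,1):0^1=1 (0,0):0^0=0 -> mex({0, 1}) = 2
G(6) = mex({1}) = 0
G(7) = mex({0, 1, 2}) = 3
G(8) = mex({0, 1, 2}) = 3
G(9) = mex({0, 2}) = 1
G(10) = mex({0, 2, 3}) = 1
G(11) = mex({0, 3}) = 1
G(12) = mex({1, 3}) = 0
G(13) = mex({0, 1, 2, 3}) = 4
G(14) = mex({0, 1, 2}) = 3
G(15) = mex({0, 1, 2}) = 3
G(16) = mex({0, 1, 2, 4}) = 3
G(17) = mex({0, 1, 3, 4}) = 2
G(18) = mex({0, 1, 3, 4}) = 2
G(19) = mex({0, 1, 3, 5}) = 2
G(20) = mex({0, 1, 2, 3, 5}) = 4
G(21) = mex({0, 1, 2, 3, 5}) = 4
G(22) = mex({1, 2, 6}) = 0
G(23) = mex({0, 1, 2, 3, 4, 6}) = 5
G(24) = mex({0, 1, 2, 3, 4}) = 5
G(25) = mex({0, 1, 3, 4, 7}) = 2
Therefore G(25) = 2.

2


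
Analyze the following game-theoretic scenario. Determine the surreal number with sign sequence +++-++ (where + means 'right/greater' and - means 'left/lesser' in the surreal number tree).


Sign expansion: +++-++
Rule: track bounds (lo, hi), initially (-inf, +inf). On '+', the current value becomes lo and we move to the simplest number in (value, hi): value + 1 if hi = +inf, otherwise the midpoint (value + hi)/2. On '-', the current value becomes hi and we move to value - 1 if lo = -inf, otherwise the midpoint (lo + value)/2.
Start at 0.
Step 1: sign = +, move right. Bounds: (0, +inf). Value = 1
Step 2: sign = +, move right. Bounds: (1, +inf). Value = 2
Step 3: sign = +, move right. Bounds: (2, +inf). Value = 3
Step 4: sign = -, move left. Bounds: (2, 3). Value = 5/2
Step 5: sign = +, move right. Bounds: (5/2, 3). Value = 11/4
Step 6: sign = +, move right. Bounds: (11/4, 3). Value = 23/8
The surreal number with sign expansion +++-++ is 23/8.

23/8


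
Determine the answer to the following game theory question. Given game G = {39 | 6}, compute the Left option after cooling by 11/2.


Original game: {39 | 6} (a switch {a | b} with a > b).
Cooling by t (for t below the temperature (a - b)/2 = 33/2) taxes each move by t: {a | b} cooled by t is {a - t | b + t}.
Cooling amount: t = 11/2
Cooled Left option: 39 - 11/2 = 67/2
Cooled Right option: 6 + 11/2 = 23/2
Cooled game: {67/2 | 23/2}
Left option = 67/2

67/2


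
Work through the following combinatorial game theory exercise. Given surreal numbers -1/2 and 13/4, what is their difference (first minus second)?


x = -1/2, y = 13/4
Converting to common denominator: 4
x = -2/4, y = 13/4
x - y = -1/2 - 13/4 = -15/4

-15/4
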